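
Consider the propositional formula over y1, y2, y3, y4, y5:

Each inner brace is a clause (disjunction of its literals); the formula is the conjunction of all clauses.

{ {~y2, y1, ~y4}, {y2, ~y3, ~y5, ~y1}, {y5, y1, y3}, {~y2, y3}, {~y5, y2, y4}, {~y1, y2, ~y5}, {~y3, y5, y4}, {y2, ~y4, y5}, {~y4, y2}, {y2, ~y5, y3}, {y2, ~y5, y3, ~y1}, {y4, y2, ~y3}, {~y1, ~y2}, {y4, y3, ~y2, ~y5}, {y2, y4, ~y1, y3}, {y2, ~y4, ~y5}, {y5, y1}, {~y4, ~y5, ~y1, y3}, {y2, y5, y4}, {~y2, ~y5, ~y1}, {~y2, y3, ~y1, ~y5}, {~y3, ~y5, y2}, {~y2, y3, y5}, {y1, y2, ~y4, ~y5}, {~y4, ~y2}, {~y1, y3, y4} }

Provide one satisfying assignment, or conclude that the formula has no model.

Suppose y2 = 1.
From the singleton clause (y3), y3 = 1.
From the singleton clause (~y1), y1 = 0.
From the singleton clause (~y4), y4 = 0.
From the singleton clause (y5), y5 = 1.
This assignment satisfies each clause.

y1 ↦ 0; y2 ↦ 1; y3 ↦ 1; y4 ↦ 0; y5 ↦ 1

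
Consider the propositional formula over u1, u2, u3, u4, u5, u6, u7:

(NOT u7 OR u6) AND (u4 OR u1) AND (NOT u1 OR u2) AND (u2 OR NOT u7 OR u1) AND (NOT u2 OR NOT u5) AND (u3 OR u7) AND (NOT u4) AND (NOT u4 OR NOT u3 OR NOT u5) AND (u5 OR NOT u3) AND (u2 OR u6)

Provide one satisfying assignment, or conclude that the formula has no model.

The clause (NOT u4) is unit, so u4 = false.
The clause (u1) is unit, so u1 = true.
The clause (u2) is unit, so u2 = true.
The clause (NOT u5) is unit, so u5 = false.
The clause (NOT u3) is unit, so u3 = false.
The clause (u7) is unit, so u7 = true.
The clause (u6) is unit, so u6 = true.
This assignment satisfies each clause.

u1=true,  u2=true,  u3=false,  u4=false,  u5=false,  u6=true,  u7=true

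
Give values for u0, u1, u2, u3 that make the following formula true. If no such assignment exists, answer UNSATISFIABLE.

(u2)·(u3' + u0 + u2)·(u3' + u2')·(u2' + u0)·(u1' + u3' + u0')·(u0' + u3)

The clause (u2) is unit, so u2 = 1.
The clause (u3') is unit, so u3 = 0.
The clause (u0) is unit, so u0 = 1.
That conflicts with the unit clause (u0').

UNSATISFIABLE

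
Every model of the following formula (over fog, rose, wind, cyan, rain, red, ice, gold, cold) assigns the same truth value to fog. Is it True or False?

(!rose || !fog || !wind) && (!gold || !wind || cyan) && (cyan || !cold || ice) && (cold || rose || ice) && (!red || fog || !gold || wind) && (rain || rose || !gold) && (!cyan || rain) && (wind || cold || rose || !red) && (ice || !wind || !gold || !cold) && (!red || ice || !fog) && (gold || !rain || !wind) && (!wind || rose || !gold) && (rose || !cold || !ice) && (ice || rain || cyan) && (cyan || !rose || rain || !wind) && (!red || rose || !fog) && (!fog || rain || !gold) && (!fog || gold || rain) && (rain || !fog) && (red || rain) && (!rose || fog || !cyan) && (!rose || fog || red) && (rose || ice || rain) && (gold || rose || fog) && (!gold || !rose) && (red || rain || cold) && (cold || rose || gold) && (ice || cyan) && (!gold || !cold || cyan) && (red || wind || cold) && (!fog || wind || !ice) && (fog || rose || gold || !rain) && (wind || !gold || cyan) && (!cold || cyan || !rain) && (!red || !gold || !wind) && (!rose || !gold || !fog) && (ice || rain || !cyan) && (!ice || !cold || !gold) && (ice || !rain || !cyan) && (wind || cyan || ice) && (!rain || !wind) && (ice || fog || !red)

Suppose fog = true.
(rain) alone gives rain = true.
(!wind) alone gives wind = false.
(!ice) alone gives ice = false.
(!red) alone gives red = false.
(cyan) alone gives cyan = true.
But (!cyan) is also a unit clause — contradiction.
So every satisfying assignment has fog = False.

False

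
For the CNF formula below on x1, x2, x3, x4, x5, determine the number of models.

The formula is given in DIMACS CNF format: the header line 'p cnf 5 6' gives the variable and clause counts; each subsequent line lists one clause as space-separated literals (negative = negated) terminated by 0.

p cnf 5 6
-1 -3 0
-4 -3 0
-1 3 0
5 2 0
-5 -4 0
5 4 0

There are 2^5 = 32 truth assignments over (x1, x2, x3, x4, x5).
Split on x4. With x4 = True, the clauses containing x4 are satisfied and ¬x4 drops from the rest; 1 of the 2^4 = 16 assignments to the other variables satisfy what remains.
With x4 = False, by the same count on the reduced clause set, 4 assignments work.
(One model: x1=F, x2=F, x3=F, x4=F, x5=T.)
Total: 1 + 4 = 5.

5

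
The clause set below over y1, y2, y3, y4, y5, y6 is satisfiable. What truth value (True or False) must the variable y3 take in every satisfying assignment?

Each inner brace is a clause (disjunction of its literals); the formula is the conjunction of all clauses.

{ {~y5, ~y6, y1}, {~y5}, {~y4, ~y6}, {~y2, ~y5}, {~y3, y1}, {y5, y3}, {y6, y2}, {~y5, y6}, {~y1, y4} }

True

Suppose y3 = 0.
Unit clause (~y5) forces y5 = 0.
Now (y5) is unsatisfied and unit — conflict.
So every satisfying assignment has y3 = True.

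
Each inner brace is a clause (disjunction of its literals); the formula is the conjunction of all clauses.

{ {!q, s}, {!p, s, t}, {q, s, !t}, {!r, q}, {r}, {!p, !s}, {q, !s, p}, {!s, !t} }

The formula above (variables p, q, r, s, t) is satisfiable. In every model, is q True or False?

Suppose q = false.
From the singleton clause (!r), r = false.
That conflicts with the unit clause (r).
So every satisfying assignment has q = True.

True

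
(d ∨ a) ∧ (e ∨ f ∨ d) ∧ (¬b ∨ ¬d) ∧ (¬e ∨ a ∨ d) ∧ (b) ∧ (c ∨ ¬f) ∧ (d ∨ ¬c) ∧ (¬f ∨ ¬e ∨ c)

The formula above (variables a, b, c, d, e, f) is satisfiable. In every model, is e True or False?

True

Suppose e = False.
Unit clause (b) forces b = True.
Unit clause (¬d) forces d = False.
Unit clause (a) forces a = True.
Unit clause (f) forces f = True.
Unit clause (c) forces c = True.
That conflicts with the unit clause (¬c).
So every satisfying assignment has e = True.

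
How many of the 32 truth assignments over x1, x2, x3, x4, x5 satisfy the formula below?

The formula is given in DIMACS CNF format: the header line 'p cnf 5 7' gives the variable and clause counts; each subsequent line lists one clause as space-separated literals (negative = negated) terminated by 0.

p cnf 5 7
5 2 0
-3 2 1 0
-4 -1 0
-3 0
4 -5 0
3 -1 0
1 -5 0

There are 2^5 = 32 truth assignments over (x1, x2, x3, x4, x5).
Split on x1. With x1 = True, the clauses containing x1 are satisfied and ¬x1 drops from the rest; 0 of the 2^4 = 16 assignments to the other variables satisfy what remains.
With x1 = False, by the same count on the reduced clause set, 2 assignments work.
(One model: x1=F, x2=T, x3=F, x4=F, x5=F.)
Total: 0 + 2 = 2.

2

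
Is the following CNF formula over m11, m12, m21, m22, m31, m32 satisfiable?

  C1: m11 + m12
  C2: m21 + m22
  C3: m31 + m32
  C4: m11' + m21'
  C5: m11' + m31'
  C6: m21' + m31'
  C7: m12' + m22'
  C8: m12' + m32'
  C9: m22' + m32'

No, unsatisfiable

Branch on m11: set m11 = 1.
(m21') alone gives m21 = 0.
(m22) alone gives m22 = 1.
(m31') alone gives m31 = 0.
(m32) alone gives m32 = 1.
That conflicts with the unit clause (m32').
So m11 must be the other value — set m11 = 0.
(m12) alone gives m12 = 1.
(m22') alone gives m22 = 0.
(m21) alone gives m21 = 1.
(m31') alone gives m31 = 0.
(m32) alone gives m32 = 1.
That conflicts with the unit clause (m32').
Both values of m11 lead to a conflict.
No assignment satisfies every clause.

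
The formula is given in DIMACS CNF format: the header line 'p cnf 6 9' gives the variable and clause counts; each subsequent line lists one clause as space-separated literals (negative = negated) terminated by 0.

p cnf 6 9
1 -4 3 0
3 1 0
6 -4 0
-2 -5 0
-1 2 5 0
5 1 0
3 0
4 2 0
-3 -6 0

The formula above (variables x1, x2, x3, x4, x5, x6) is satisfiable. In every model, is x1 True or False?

Suppose x1 = False.
The clause (x3) is unit, so x3 = True.
The clause (x5) is unit, so x5 = True.
The clause (¬x2) is unit, so x2 = False.
The clause (x4) is unit, so x4 = True.
The clause (x6) is unit, so x6 = True.
But (¬x6) is also a unit clause — contradiction.
So every satisfying assignment has x1 = True.

True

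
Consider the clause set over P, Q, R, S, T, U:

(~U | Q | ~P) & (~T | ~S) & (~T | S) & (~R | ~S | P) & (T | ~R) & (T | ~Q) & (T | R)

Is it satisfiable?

Suppose T = 0.
(~R) alone gives R = 0.
Now (R) is unsatisfied and unit — conflict.
So T must be the other value — set T = 1.
(~S) alone gives S = 0.
Now (S) is unsatisfied and unit — conflict.
Either choice for T ends in contradiction.
No assignment satisfies every clause.

No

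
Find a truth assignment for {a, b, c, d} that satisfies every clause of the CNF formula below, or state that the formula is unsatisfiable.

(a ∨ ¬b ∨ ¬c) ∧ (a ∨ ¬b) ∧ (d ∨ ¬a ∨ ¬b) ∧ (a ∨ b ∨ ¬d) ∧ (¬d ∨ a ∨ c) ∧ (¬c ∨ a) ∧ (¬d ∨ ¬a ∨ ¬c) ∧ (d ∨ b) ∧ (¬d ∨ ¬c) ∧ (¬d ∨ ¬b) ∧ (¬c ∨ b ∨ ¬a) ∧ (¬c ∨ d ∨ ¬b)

a=True,  b=False,  c=False,  d=True

Try a = True.
Try d = True.
Unit clause (¬c) forces c = False.
Unit clause (¬b) forces b = False.
Every clause now holds.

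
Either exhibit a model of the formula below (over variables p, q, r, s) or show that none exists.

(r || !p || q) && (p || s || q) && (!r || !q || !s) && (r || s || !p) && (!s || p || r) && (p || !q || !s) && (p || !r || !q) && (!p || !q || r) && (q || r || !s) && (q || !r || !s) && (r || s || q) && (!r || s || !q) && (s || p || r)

Branch on r: set r = true.
Branch on q: set q = false.
(!s) alone gives s = false.
(p) alone gives p = true.
All clauses are satisfied.

p: true; q: false; r: true; s: false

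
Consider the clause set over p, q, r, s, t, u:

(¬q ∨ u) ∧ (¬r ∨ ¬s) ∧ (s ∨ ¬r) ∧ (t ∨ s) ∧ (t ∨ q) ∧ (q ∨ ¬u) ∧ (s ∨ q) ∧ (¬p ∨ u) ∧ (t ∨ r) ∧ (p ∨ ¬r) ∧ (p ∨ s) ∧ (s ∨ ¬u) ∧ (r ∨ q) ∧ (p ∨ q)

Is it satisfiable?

Yes

Try q = True.
From the singleton clause (u), u = True.
From the singleton clause (s), s = True.
From the singleton clause (¬r), r = False.
From the singleton clause (t), t = True.
No clause remains; p is free.
A satisfying assignment: p: True, q: True, r: False, s: True, t: True, u: True.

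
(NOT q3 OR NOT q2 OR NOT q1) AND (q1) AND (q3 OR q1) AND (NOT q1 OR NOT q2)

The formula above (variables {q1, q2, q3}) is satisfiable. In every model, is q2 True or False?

Suppose q2 = true.
The clause (q1) is unit, so q1 = true.
Now (NOT q1) is unsatisfied and unit — conflict.
So every satisfying assignment has q2 = False.

False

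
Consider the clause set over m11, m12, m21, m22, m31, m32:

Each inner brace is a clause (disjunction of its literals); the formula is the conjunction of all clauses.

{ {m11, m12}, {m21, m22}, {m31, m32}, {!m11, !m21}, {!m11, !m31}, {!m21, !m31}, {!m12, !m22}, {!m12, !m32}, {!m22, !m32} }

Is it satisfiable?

Unsatisfiable

Try m11 = true.
From the singleton clause (!m21), m21 = false.
From the singleton clause (m22), m22 = true.
From the singleton clause (!m31), m31 = false.
From the singleton clause (m32), m32 = true.
Now (!m32) is unsatisfied and unit — conflict.
Undo m11 and try m11 = false.
From the singleton clause (m12), m12 = true.
From the singleton clause (!m22), m22 = false.
From the singleton clause (m21), m21 = true.
From the singleton clause (!m31), m31 = false.
From the singleton clause (m32), m32 = true.
Now (!m32) is unsatisfied and unit — conflict.
Either choice for m11 ends in contradiction.
No assignment satisfies every clause.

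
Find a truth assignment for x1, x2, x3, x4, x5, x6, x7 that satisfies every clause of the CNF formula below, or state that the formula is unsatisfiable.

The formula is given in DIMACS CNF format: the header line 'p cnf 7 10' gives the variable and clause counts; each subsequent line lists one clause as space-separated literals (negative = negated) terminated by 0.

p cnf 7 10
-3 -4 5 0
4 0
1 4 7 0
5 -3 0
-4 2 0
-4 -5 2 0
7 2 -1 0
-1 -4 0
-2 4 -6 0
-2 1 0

The clause (x4) is unit, so x4 = True.
The clause (x2) is unit, so x2 = True.
The clause (¬x1) is unit, so x1 = False.
That conflicts with the unit clause (x1).

UNSATISFIABLE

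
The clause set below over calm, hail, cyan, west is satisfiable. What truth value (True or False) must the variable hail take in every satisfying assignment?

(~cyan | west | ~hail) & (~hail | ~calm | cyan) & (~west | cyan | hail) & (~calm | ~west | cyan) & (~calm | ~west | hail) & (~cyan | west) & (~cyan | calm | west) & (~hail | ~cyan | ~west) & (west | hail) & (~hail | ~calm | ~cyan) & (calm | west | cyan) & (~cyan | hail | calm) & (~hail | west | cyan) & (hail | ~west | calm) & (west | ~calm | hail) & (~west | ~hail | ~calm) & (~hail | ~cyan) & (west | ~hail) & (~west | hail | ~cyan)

True

Suppose hail = 0.
From the singleton clause (west), west = 1.
From the singleton clause (cyan), cyan = 1.
But (~cyan) is also a unit clause — contradiction.
So every satisfying assignment has hail = True.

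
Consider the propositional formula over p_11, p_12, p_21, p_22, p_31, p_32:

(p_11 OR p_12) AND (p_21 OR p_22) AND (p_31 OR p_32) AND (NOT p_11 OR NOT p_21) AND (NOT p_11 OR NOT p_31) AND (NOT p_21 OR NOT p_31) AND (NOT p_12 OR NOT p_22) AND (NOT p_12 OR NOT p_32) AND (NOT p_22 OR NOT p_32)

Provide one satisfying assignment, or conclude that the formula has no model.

Suppose p_11 = true.
Unit clause (NOT p_21) forces p_21 = false.
Unit clause (p_22) forces p_22 = true.
Unit clause (NOT p_31) forces p_31 = false.
Unit clause (p_32) forces p_32 = true.
But (NOT p_32) is also a unit clause — contradiction.
Backtrack on p_11: now try p_11 = false.
Unit clause (p_12) forces p_12 = true.
Unit clause (NOT p_22) forces p_22 = false.
Unit clause (p_21) forces p_21 = true.
Unit clause (NOT p_31) forces p_31 = false.
Unit clause (p_32) forces p_32 = true.
But (NOT p_32) is also a unit clause — contradiction.
Both values of p_11 lead to a conflict.

UNSATISFIABLE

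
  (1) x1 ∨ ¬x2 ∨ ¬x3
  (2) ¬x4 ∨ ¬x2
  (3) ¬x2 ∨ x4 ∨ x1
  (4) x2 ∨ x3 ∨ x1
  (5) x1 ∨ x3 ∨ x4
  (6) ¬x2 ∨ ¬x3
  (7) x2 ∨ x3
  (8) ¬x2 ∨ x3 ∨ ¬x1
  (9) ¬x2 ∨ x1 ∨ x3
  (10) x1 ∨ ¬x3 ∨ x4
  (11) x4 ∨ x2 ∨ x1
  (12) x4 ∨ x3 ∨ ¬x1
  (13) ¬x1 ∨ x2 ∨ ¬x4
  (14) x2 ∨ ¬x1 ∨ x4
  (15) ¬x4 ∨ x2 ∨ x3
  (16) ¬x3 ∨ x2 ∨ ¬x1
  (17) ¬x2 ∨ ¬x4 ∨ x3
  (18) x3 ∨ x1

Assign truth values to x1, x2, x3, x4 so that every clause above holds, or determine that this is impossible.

Suppose x4 = True.
The clause (¬x2) is unit, so x2 = False.
The clause (x3) is unit, so x3 = True.
The clause (¬x1) is unit, so x1 = False.
This assignment satisfies each clause.

x1=False, x2=False, x3=True, x4=True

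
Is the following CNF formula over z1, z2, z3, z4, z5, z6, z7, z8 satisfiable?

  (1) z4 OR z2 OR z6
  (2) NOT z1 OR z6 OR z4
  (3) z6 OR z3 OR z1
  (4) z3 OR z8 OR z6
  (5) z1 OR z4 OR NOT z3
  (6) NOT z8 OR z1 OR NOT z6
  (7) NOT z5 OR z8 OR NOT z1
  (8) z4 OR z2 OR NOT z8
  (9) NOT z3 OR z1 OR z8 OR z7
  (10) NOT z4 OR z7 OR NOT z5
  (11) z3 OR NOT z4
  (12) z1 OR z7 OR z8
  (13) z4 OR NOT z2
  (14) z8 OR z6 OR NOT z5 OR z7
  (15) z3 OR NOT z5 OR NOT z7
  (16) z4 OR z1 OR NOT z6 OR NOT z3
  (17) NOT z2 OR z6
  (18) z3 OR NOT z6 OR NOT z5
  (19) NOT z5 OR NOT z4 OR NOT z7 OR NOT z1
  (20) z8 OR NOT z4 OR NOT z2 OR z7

Try z3 = true.
Try z1 = false.
Unit clause (z4) forces z4 = true.
Try z8 = false.
Unit clause (z7) forces z7 = true.
Try z2 = true.
Unit clause (z6) forces z6 = true.
Every clause is now satisfied; z5 is unconstrained.
A satisfying assignment: z1 ↦ false,  z2 ↦ true,  z3 ↦ true,  z4 ↦ true,  z5 ↦ true,  z6 ↦ true,  z7 ↦ true,  z8 ↦ false.

Satisfiable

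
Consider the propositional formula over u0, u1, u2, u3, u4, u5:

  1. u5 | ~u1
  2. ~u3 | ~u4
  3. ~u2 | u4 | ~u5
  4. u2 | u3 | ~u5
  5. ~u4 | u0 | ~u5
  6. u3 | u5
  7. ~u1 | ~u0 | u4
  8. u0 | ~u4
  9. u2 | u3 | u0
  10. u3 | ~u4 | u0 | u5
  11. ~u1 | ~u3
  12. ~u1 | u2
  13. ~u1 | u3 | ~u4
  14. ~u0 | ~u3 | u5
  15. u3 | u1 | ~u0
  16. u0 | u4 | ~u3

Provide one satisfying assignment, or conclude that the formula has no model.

u0=1, u1=0, u2=0, u3=1, u4=0, u5=1

Suppose u5 = 1.
Suppose u3 = 1.
From the singleton clause (~u4), u4 = 0.
From the singleton clause (~u2), u2 = 0.
From the singleton clause (~u1), u1 = 0.
From the singleton clause (u0), u0 = 1.
All clauses are satisfied.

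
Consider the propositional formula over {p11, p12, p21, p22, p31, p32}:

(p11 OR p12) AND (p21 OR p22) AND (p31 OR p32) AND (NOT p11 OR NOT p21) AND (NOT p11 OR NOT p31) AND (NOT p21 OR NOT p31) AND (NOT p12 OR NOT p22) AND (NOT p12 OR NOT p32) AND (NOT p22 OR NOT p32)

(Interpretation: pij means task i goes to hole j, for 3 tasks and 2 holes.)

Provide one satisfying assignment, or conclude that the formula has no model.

Case p11 = true:
From the singleton clause (NOT p21), p21 = false.
From the singleton clause (p22), p22 = true.
From the singleton clause (NOT p31), p31 = false.
From the singleton clause (p32), p32 = true.
But (NOT p32) is also a unit clause — contradiction.
Backtrack on p11: now try p11 = false.
From the singleton clause (p12), p12 = true.
From the singleton clause (NOT p22), p22 = false.
From the singleton clause (p21), p21 = true.
From the singleton clause (NOT p31), p31 = false.
From the singleton clause (p32), p32 = true.
But (NOT p32) is also a unit clause — contradiction.
Both values of p11 lead to a conflict.

UNSATISFIABLE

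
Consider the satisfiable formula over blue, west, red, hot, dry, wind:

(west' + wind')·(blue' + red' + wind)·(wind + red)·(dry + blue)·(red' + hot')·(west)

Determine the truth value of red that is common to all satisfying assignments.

True

Suppose red = 0.
(wind) alone gives wind = 1.
(west') alone gives west = 0.
Now (west) is unsatisfied and unit — conflict.
So every satisfying assignment has red = True.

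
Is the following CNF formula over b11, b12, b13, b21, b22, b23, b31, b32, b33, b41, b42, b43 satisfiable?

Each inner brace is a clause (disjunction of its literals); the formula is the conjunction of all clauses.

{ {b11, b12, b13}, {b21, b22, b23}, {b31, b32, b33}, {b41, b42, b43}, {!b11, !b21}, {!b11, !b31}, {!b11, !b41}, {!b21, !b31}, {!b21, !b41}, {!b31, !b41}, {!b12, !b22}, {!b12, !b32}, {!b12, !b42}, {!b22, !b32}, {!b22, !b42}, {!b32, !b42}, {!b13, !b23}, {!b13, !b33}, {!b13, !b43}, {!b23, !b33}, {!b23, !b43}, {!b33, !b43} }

Branch on b11: set b11 = false.
Branch on b12: set b12 = true.
Unit clause (!b22) forces b22 = false.
Unit clause (!b32) forces b32 = false.
Unit clause (!b42) forces b42 = false.
Branch on b21: set b21 = true.
Unit clause (!b31) forces b31 = false.
Unit clause (b33) forces b33 = true.
Unit clause (!b41) forces b41 = false.
Unit clause (b43) forces b43 = true.
That conflicts with the unit clause (!b43).
Backtrack on b21: now try b21 = false.
Unit clause (b23) forces b23 = true.
Unit clause (!b13) forces b13 = false.
Unit clause (!b33) forces b33 = false.
Unit clause (b31) forces b31 = true.
Unit clause (!b41) forces b41 = false.
Unit clause (b43) forces b43 = true.
That conflicts with the unit clause (!b43).
Either choice for b21 ends in contradiction.
Backtrack on b12: now try b12 = false.
Unit clause (b13) forces b13 = true.
Unit clause (!b23) forces b23 = false.
Unit clause (!b33) forces b33 = false.
Unit clause (!b43) forces b43 = false.
Branch on b21: set b21 = true.
Unit clause (!b31) forces b31 = false.
Unit clause (b32) forces b32 = true.
Unit clause (!b41) forces b41 = false.
Unit clause (b42) forces b42 = true.
That conflicts with the unit clause (!b42).
Backtrack on b21: now try b21 = false.
Unit clause (b22) forces b22 = true.
Unit clause (!b32) forces b32 = false.
Unit clause (b31) forces b31 = true.
Unit clause (!b41) forces b41 = false.
Unit clause (b42) forces b42 = true.
That conflicts with the unit clause (!b42).
Either choice for b21 ends in contradiction.
Either choice for b12 ends in contradiction.
Backtrack on b11: now try b11 = true.
Unit clause (!b21) forces b21 = false.
Unit clause (!b31) forces b31 = false.
Unit clause (!b41) forces b41 = false.
Branch on b22: set b22 = true.
Unit clause (!b12) forces b12 = false.
Unit clause (!b32) forces b32 = false.
Unit clause (b33) forces b33 = true.
Unit clause (!b42) forces b42 = false.
Unit clause (b43) forces b43 = true.
That conflicts with the unit clause (!b43).
Backtrack on b22: now try b22 = false.
Unit clause (b23) forces b23 = true.
Unit clause (!b13) forces b13 = false.
Unit clause (!b33) forces b33 = false.
Unit clause (b32) forces b32 = true.
Unit clause (!b12) forces b12 = false.
Unit clause (!b42) forces b42 = false.
Unit clause (b43) forces b43 = true.
That conflicts with the unit clause (!b43).
Either choice for b22 ends in contradiction.
Either choice for b11 ends in contradiction.
No assignment satisfies every clause.

No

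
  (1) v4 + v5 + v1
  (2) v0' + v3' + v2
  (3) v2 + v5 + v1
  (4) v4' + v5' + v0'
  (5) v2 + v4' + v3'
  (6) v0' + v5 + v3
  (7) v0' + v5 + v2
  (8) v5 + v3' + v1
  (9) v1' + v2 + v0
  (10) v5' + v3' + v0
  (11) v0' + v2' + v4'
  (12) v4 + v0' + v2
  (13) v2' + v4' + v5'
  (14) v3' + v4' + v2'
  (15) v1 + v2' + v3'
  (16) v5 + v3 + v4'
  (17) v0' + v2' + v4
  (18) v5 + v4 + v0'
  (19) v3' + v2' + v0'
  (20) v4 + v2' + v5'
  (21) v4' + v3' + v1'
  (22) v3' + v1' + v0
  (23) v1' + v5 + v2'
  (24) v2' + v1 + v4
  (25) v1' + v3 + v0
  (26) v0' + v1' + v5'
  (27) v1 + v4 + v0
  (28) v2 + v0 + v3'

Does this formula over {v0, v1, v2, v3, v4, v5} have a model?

Case v4 = 1:
Case v5 = 1:
Unit clause (v0') forces v0 = 0.
Unit clause (v3') forces v3 = 0.
Unit clause (v2') forces v2 = 0.
Unit clause (v1') forces v1 = 0.
This assignment satisfies each clause.
A satisfying assignment: v0 ↦ 0,  v1 ↦ 0,  v2 ↦ 0,  v3 ↦ 0,  v4 ↦ 1,  v5 ↦ 1.

Satisfiable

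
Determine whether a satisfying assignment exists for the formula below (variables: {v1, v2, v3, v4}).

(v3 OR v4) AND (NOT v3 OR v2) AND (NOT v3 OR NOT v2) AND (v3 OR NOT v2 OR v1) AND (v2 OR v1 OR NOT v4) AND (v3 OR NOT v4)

Branch on v3: set v3 = true.
From the singleton clause (v2), v2 = true.
That conflicts with the unit clause (NOT v2).
That branch fails; take v3 = false instead.
From the singleton clause (v4), v4 = true.
That conflicts with the unit clause (NOT v4).
Neither v3 = true nor v3 = false works.
No assignment satisfies every clause.

No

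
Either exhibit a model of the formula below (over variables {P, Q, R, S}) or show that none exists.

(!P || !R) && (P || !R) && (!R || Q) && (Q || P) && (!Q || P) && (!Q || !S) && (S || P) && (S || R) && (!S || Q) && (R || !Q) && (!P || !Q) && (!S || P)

UNSATISFIABLE

Branch on P: set P = false.
The clause (!R) is unit, so R = false.
The clause (Q) is unit, so Q = true.
But (!Q) is also a unit clause — contradiction.
That branch fails; take P = true instead.
The clause (!R) is unit, so R = false.
The clause (S) is unit, so S = true.
The clause (!Q) is unit, so Q = false.
But (Q) is also a unit clause — contradiction.
Neither P = true nor P = false works.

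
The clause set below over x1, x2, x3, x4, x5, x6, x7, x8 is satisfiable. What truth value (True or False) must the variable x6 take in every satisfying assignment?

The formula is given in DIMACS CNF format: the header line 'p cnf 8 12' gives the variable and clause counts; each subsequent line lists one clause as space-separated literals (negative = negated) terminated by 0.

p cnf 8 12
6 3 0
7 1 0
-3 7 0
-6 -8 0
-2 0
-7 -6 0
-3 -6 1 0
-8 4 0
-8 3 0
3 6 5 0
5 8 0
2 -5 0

False

Suppose x6 = True.
The clause (¬x8) is unit, so x8 = False.
The clause (¬x2) is unit, so x2 = False.
The clause (¬x7) is unit, so x7 = False.
The clause (x1) is unit, so x1 = True.
The clause (¬x3) is unit, so x3 = False.
The clause (x5) is unit, so x5 = True.
But (¬x5) is also a unit clause — contradiction.
So every satisfying assignment has x6 = False.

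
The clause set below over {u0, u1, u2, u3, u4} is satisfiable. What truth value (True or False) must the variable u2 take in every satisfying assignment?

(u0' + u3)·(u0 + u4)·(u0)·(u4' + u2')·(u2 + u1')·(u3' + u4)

False

Suppose u2 = 1.
Unit clause (u0) forces u0 = 1.
Unit clause (u3) forces u3 = 1.
Unit clause (u4') forces u4 = 0.
That conflicts with the unit clause (u4).
So every satisfying assignment has u2 = False.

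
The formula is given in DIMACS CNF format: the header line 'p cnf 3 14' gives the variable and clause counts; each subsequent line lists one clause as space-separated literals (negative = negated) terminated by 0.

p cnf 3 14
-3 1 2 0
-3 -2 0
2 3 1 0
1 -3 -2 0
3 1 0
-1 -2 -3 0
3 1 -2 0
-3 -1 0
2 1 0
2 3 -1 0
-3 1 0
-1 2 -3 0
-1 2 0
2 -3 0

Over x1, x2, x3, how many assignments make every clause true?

1

There are 2^3 = 8 truth assignments over (x1, x2, x3).
Split on x1. With x1 = True, the clauses containing x1 are satisfied and ¬x1 drops from the rest; 1 of the 2^2 = 4 assignments to the other variables satisfy what remains.
With x1 = False, by the same count on the reduced clause set, 0 assignments work.
(One model: x1=T, x2=T, x3=F.)
Total: 1 + 0 = 1.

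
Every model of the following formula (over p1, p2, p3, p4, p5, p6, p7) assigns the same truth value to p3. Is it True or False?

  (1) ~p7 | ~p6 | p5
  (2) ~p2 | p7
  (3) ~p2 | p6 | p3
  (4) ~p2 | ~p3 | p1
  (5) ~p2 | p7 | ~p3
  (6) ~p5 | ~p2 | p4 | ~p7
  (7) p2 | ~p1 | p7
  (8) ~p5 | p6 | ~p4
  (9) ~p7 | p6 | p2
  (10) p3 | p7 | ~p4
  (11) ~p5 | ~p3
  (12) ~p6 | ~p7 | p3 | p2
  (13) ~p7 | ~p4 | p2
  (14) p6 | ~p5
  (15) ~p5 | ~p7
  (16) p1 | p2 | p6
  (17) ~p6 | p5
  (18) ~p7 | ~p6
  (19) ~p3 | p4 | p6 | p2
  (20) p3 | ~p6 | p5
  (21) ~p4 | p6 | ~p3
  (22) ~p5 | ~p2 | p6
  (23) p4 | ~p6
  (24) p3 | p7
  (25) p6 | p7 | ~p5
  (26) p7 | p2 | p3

Suppose p3 = 0.
The clause (p7) is unit, so p7 = 1.
The clause (~p5) is unit, so p5 = 0.
The clause (~p6) is unit, so p6 = 0.
The clause (~p2) is unit, so p2 = 0.
Now (p2) is unsatisfied and unit — conflict.
So every satisfying assignment has p3 = True.

True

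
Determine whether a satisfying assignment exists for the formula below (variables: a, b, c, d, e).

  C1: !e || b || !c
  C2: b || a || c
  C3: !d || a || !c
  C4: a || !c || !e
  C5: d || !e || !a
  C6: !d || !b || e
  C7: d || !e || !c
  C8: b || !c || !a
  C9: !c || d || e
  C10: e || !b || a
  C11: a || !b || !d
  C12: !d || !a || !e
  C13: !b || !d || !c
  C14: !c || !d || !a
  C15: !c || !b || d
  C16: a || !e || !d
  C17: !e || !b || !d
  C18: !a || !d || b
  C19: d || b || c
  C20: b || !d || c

Case e = false:
Case d = false:
Unit clause (!c) forces c = false.
Unit clause (b) forces b = true.
Unit clause (a) forces a = true.
This assignment satisfies each clause.
A satisfying assignment: a: true; b: true; c: false; d: false; e: false.

Yes, satisfiable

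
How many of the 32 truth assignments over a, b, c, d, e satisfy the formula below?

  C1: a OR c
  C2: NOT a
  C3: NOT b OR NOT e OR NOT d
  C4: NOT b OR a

4

There are 2^5 = 32 truth assignments over (a, b, c, d, e).
Split on b. With b = true, the clauses containing b are satisfied and NOT b drops from the rest; 0 of the 2^4 = 16 assignments to the other variables satisfy what remains.
With b = false, by the same count on the reduced clause set, 4 assignments work.
(One model: a=F, b=F, c=T, d=F, e=F.)
Total: 0 + 4 = 4.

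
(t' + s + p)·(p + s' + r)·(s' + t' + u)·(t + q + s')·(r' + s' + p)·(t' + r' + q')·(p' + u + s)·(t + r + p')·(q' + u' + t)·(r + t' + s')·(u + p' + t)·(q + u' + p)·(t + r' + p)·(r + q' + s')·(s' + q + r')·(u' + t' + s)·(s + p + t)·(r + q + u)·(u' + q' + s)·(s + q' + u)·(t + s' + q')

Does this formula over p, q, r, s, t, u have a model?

Yes

Suppose t = 0.
Suppose q = 0.
The clause (s') is unit, so s = 0.
The clause (p) is unit, so p = 1.
The clause (u) is unit, so u = 1.
The clause (r) is unit, so r = 1.
All clauses are satisfied.
A satisfying assignment: p ↦ 1,  q ↦ 0,  r ↦ 1,  s ↦ 0,  t ↦ 0,  u ↦ 1.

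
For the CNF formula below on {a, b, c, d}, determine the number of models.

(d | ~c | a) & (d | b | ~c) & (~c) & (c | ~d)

4

There are 2^4 = 16 truth assignments over (a, b, c, d).
Check each against the 4 clauses (columns in the order a, b, c, d):
  F F F F  ✓ satisfies all
  F F F T  ✗ fails (c | ~d)
  F F T F  ✗ fails (d | ~c | a)
  F F T T  ✗ fails (~c)
  F T F F  ✓ satisfies all
  F T F T  ✗ fails (c | ~d)
  F T T F  ✗ fails (d | ~c | a)
  F T T T  ✗ fails (~c)
  T F F F  ✓ satisfies all
  T F F T  ✗ fails (c | ~d)
  T F T F  ✗ fails (d | b | ~c)
  T F T T  ✗ fails (~c)
  T T F F  ✓ satisfies all
  T T F T  ✗ fails (c | ~d)
  T T T F  ✗ fails (~c)
  T T T T  ✗ fails (~c)
4 of the 16 rows are models.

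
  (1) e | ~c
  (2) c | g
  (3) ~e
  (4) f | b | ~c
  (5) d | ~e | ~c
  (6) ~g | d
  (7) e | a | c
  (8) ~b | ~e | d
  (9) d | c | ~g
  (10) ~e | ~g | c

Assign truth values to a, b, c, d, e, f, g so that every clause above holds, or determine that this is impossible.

a ↦ 1; b ↦ 1; c ↦ 0; d ↦ 1; e ↦ 0; f ↦ 0; g ↦ 1

(~e) alone gives e = 0.
(~c) alone gives c = 0.
(g) alone gives g = 1.
(d) alone gives d = 1.
(a) alone gives a = 1.
No clause remains; b, f are free.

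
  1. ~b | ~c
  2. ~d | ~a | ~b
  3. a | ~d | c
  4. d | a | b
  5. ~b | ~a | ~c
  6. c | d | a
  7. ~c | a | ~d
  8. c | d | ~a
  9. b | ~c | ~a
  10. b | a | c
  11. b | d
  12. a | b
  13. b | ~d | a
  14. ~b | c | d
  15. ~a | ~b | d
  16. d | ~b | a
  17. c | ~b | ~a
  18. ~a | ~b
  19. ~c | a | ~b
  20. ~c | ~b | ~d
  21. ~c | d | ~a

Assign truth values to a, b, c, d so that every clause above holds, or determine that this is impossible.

a ↦ 1, b ↦ 0, c ↦ 0, d ↦ 1

Try b = 0.
Unit clause (d) forces d = 1.
Unit clause (a) forces a = 1.
Unit clause (~c) forces c = 0.
This assignment satisfies each clause.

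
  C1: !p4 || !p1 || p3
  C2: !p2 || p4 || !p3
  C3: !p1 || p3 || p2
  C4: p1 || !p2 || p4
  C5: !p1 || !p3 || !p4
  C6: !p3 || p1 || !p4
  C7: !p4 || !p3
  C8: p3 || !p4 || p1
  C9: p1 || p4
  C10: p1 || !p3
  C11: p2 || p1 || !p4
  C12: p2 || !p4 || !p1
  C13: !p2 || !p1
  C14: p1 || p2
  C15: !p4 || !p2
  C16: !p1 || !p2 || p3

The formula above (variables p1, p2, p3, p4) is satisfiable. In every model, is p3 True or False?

Suppose p3 = false.
Try p4 = false.
From the singleton clause (p1), p1 = true.
From the singleton clause (p2), p2 = true.
That conflicts with the unit clause (!p2).
That branch fails; take p4 = true instead.
From the singleton clause (!p1), p1 = false.
That conflicts with the unit clause (p1).
Both values of p4 lead to a conflict.
So every satisfying assignment has p3 = True.

True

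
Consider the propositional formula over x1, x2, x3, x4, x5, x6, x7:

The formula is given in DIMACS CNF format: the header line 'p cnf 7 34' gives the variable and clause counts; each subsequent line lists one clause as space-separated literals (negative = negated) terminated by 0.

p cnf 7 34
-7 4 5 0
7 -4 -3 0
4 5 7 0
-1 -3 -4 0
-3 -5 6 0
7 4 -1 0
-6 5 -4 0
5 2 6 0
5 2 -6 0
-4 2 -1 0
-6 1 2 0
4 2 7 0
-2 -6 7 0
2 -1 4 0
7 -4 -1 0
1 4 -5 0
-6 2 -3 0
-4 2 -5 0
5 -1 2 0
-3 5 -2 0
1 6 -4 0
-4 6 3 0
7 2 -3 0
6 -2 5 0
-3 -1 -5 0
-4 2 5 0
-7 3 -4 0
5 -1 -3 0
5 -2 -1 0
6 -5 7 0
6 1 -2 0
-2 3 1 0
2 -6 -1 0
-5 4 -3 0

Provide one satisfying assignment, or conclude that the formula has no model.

x1=False,  x2=True,  x3=True,  x4=True,  x5=True,  x6=True,  x7=True

Case x7 = True:
Case x4 = True:
Unit clause (x3) forces x3 = True.
Unit clause (¬x1) forces x1 = False.
Unit clause (x6) forces x6 = True.
Unit clause (x5) forces x5 = True.
Unit clause (x2) forces x2 = True.
All clauses are satisfied.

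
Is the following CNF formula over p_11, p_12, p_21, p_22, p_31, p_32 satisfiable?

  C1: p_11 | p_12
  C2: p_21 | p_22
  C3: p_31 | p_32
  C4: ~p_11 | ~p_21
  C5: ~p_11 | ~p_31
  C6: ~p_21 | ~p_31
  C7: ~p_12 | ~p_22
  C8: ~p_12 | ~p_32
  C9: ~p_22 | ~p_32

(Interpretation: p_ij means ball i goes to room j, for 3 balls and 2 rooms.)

Suppose p_11 = 1.
Unit clause (~p_21) forces p_21 = 0.
Unit clause (p_22) forces p_22 = 1.
Unit clause (~p_31) forces p_31 = 0.
Unit clause (p_32) forces p_32 = 1.
That conflicts with the unit clause (~p_32).
That branch fails; take p_11 = 0 instead.
Unit clause (p_12) forces p_12 = 1.
Unit clause (~p_22) forces p_22 = 0.
Unit clause (p_21) forces p_21 = 1.
Unit clause (~p_31) forces p_31 = 0.
Unit clause (p_32) forces p_32 = 1.
That conflicts with the unit clause (~p_32).
Either choice for p_11 ends in contradiction.
No assignment satisfies every clause.

No, unsatisfiable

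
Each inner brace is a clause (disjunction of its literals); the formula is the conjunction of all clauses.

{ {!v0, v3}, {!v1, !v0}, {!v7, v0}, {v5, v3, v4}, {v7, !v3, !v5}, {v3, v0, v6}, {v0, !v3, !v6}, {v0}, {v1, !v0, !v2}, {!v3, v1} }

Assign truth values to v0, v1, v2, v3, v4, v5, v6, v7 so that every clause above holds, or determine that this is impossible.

(v0) alone gives v0 = true.
(v3) alone gives v3 = true.
(!v1) alone gives v1 = false.
Now (v1) is unsatisfied and unit — conflict.

UNSATISFIABLE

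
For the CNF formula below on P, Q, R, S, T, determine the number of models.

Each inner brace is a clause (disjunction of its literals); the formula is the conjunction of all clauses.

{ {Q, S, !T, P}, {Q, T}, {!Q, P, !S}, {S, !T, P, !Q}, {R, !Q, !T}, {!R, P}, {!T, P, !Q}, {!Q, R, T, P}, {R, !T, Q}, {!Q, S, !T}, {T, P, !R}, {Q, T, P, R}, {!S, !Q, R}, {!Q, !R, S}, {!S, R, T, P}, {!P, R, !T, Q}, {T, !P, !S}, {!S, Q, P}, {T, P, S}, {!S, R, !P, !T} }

4

There are 2^5 = 32 truth assignments over (P, Q, R, S, T).
Split on P. With P = true, the clauses containing P are satisfied and !P drops from the rest; 4 of the 2^4 = 16 assignments to the other variables satisfy what remains.
With P = false, by the same count on the reduced clause set, 0 assignments work.
(One model: P=T, Q=F, R=T, S=F, T=T.)
Total: 4 + 0 = 4.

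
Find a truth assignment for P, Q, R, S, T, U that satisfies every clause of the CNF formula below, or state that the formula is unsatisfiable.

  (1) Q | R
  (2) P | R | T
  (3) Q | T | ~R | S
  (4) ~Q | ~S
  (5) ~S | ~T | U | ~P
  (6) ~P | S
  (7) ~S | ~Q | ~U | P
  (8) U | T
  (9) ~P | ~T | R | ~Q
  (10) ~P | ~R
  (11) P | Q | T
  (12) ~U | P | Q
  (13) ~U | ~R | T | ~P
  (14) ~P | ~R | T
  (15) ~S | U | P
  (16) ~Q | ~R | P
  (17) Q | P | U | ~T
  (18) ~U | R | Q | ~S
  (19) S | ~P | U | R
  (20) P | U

P=0; Q=1; R=0; S=0; T=1; U=1

Case Q = 1:
Unit clause (~S) forces S = 0.
Unit clause (~P) forces P = 0.
Unit clause (~R) forces R = 0.
Unit clause (T) forces T = 1.
Unit clause (U) forces U = 1.
All clauses are satisfied.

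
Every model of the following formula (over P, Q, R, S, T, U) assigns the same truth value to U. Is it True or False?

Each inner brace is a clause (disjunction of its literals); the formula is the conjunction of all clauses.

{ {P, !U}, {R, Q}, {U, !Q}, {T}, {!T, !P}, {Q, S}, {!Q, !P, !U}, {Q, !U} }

False

Suppose U = true.
From the singleton clause (P), P = true.
From the singleton clause (T), T = true.
But (!T) is also a unit clause — contradiction.
So every satisfying assignment has U = False.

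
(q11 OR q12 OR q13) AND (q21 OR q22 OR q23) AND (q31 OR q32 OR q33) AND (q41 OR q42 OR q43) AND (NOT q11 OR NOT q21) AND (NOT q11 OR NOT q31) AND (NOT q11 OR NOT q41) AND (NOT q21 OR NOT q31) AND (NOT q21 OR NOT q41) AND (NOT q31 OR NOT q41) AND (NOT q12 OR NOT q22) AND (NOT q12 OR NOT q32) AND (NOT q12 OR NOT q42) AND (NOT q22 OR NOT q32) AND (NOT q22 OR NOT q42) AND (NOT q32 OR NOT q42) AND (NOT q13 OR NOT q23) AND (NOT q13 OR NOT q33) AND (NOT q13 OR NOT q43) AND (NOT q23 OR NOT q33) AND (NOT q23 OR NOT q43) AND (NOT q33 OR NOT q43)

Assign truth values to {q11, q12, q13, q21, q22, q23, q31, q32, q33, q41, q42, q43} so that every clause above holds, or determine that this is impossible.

UNSATISFIABLE

Suppose q11 = false.
Suppose q12 = true.
(NOT q22) alone gives q22 = false.
(NOT q32) alone gives q32 = false.
(NOT q42) alone gives q42 = false.
Suppose q21 = true.
(NOT q31) alone gives q31 = false.
(q33) alone gives q33 = true.
(NOT q41) alone gives q41 = false.
(q43) alone gives q43 = true.
Now (NOT q43) is unsatisfied and unit — conflict.
That branch fails; take q21 = false instead.
(q23) alone gives q23 = true.
(NOT q13) alone gives q13 = false.
(NOT q33) alone gives q33 = false.
(q31) alone gives q31 = true.
(NOT q41) alone gives q41 = false.
(q43) alone gives q43 = true.
Now (NOT q43) is unsatisfied and unit — conflict.
Neither q21 = true nor q21 = false works.
That branch fails; take q12 = false instead.
(q13) alone gives q13 = true.
(NOT q23) alone gives q23 = false.
(NOT q33) alone gives q33 = false.
(NOT q43) alone gives q43 = false.
Suppose q21 = true.
(NOT q31) alone gives q31 = false.
(q32) alone gives q32 = true.
(NOT q41) alone gives q41 = false.
(q42) alone gives q42 = true.
Now (NOT q42) is unsatisfied and unit — conflict.
That branch fails; take q21 = false instead.
(q22) alone gives q22 = true.
(NOT q32) alone gives q32 = false.
(q31) alone gives q31 = true.
(NOT q41) alone gives q41 = false.
(q42) alone gives q42 = true.
Now (NOT q42) is unsatisfied and unit — conflict.
Neither q21 = true nor q21 = false works.
Neither q12 = true nor q12 = false works.
That branch fails; take q11 = true instead.
(NOT q21) alone gives q21 = false.
(NOT q31) alone gives q31 = false.
(NOT q41) alone gives q41 = false.
Suppose q22 = true.
(NOT q12) alone gives q12 = false.
(NOT q32) alone gives q32 = false.
(q33) alone gives q33 = true.
(NOT q42) alone gives q42 = false.
(q43) alone gives q43 = true.
Now (NOT q43) is unsatisfied and unit — conflict.
That branch fails; take q22 = false instead.
(q23) alone gives q23 = true.
(NOT q13) alone gives q13 = false.
(NOT q33) alone gives q33 = false.
(q32) alone gives q32 = true.
(NOT q12) alone gives q12 = false.
(NOT q42) alone gives q42 = false.
(q43) alone gives q43 = true.
Now (NOT q43) is unsatisfied and unit — conflict.
Neither q22 = true nor q22 = false works.
Neither q11 = true nor q11 = false works.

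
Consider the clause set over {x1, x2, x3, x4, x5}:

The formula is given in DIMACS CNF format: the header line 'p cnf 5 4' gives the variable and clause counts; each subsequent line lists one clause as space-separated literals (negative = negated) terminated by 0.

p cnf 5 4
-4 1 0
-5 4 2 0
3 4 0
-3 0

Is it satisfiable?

Yes, satisfiable

Unit clause (¬x3) forces x3 = False.
Unit clause (x4) forces x4 = True.
Unit clause (x1) forces x1 = True.
No clause remains; x2, x5 are free.
A satisfying assignment: x1 ↦ True, x2 ↦ True, x3 ↦ False, x4 ↦ True, x5 ↦ False.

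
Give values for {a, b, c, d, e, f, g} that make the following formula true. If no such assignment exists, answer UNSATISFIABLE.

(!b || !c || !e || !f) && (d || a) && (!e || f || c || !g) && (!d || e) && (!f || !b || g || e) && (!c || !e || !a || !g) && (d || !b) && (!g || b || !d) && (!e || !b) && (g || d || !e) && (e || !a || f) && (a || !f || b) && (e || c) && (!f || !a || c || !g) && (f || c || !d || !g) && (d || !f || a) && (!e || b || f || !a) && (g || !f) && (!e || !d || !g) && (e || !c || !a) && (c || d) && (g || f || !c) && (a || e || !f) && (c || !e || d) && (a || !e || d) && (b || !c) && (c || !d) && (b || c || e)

Case d = true:
(e) alone gives e = true.
(!b) alone gives b = false.
(!g) alone gives g = false.
(!f) alone gives f = false.
(!a) alone gives a = false.
(!c) alone gives c = false.
But (c) is also a unit clause — contradiction.
So d must be the other value — set d = false.
(a) alone gives a = true.
(!b) alone gives b = false.
(c) alone gives c = true.
But (!c) is also a unit clause — contradiction.
Both values of d lead to a conflict.

UNSATISFIABLE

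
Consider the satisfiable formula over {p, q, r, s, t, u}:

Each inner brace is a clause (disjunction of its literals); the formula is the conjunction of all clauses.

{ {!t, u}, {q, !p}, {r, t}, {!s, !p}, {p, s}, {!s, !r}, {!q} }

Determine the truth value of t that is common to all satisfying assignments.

True

Suppose t = false.
(r) alone gives r = true.
(!s) alone gives s = false.
(p) alone gives p = true.
(q) alone gives q = true.
That conflicts with the unit clause (!q).
So every satisfying assignment has t = True.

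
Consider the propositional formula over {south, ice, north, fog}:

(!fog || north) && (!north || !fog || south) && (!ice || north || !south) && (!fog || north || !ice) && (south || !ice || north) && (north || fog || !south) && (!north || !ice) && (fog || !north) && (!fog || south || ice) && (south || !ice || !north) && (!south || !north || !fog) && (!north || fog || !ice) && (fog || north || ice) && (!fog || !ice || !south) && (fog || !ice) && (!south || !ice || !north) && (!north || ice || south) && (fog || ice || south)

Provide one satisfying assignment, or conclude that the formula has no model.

Case fog = false:
Unit clause (!north) forces north = false.
Unit clause (!south) forces south = false.
Unit clause (!ice) forces ice = false.
But (ice) is also a unit clause — contradiction.
So fog must be the other value — set fog = true.
Unit clause (north) forces north = true.
Unit clause (south) forces south = true.
But (!south) is also a unit clause — contradiction.
Either choice for fog ends in contradiction.

UNSATISFIABLE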